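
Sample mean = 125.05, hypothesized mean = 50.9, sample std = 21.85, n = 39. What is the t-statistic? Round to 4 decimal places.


t = (xbar - mu0) / (s/sqrt(n))
xbar - mu0 = 125.05 - 50.9 = 74.15
sqrt(39) ≈ 6.24499800
s/sqrt(n) = 21.85 / 6.24499800 ≈ 3.49880016
t = 74.15 / 3.49880016 ≈ 21.192979

21.1930


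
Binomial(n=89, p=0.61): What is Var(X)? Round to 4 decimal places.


Var = n*p*(1-p) = 89 * 0.61 * 0.39 = 21.1731

21.1731


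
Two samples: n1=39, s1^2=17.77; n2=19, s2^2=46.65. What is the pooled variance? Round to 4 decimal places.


sp^2 = ((n1-1)*s1^2 + (n2-1)*s2^2)/(n1+n2-2)
(n1-1)*s1^2 = 38 * 17.77 = 675.26
(n2-1)*s2^2 = 18 * 46.65 = 839.7
numerator = 675.26 + 839.7 = 1514.96
n1+n2-2 = 56
sp^2 = 1514.96 / 56 = 18937/700 ≈ 27.052857

27.0529


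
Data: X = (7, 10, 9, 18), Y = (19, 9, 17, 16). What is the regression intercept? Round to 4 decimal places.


a = ybar - b*xbar, where b = sum((xi-xbar)(yi-ybar)) / sum((xi-xbar)^2)
n = 4, xbar = 44/4 = 11, ybar = 61/4 = 15.25
Sxy = sum((xi-xbar)(yi-ybar)) = -7
Sxx = sum((xi-xbar)^2) = 70
b = Sxy / Sxx = -0.1
a = 15.25 - (-0.1) * 11 = 16.35

16.3500


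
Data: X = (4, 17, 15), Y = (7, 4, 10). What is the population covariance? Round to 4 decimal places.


Cov = (1/n)*sum((xi-xbar)(yi-ybar))
n = 3, xbar = 36/3 = 12, ybar = 21/3 = 7
sum((xi-xbar)(yi-ybar)) = -6
Cov = -6 / 3 = -2

-2.0000


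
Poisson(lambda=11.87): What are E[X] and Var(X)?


E[X] = Var(X) = lambda = 11.87

11.87, 11.87


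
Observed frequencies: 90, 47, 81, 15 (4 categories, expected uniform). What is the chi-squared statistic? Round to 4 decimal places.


chi2 = sum((O-E)^2/E), E = total/4
total = 233, E = 233/4 = 58.25
(90 - 58.25)^2 / 58.25 = 1008.0625 / 58.25 = 16129/932 ≈ 17.305794
(47 - 58.25)^2 / 58.25 = 126.5625 / 58.25 = 2025/932 ≈ 2.172747
(81 - 58.25)^2 / 58.25 = 517.5625 / 58.25 = 8281/932 ≈ 8.885193
(15 - 58.25)^2 / 58.25 = 1870.5625 / 58.25 = 29929/932 ≈ 32.112661
chi2 = 14091/233 ≈ 60.476395

60.4764


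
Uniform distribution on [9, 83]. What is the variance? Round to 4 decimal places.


Var = (b-a)^2 / 12
(b-a)^2 = (83 - 9)^2 = 5476
Var = 5476/12 ≈ 456.333333

456.3333


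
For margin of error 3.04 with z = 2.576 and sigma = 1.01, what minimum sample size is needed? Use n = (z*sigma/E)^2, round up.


z*sigma/E = 2.576 * 1.01 / 3.04 ≈ 0.855842
(z*sigma/E)^2 ≈ 0.732466
round up: n = 1

1


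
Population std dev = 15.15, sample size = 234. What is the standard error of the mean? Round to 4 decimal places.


SE = sigma / sqrt(n)
sqrt(234) ≈ 15.297059
SE = 15.15 / 15.297059 ≈ 0.990386

0.9904


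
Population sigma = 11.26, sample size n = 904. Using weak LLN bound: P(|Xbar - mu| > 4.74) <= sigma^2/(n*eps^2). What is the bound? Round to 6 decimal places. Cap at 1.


bound = min(1, sigma^2/(n*eps^2))
sigma^2 = 11.26^2 = 126.7876
n*eps^2 = 904 * 4.74^2 = 904 * 22.4676 = 20310.7104
sigma^2/(n*eps^2) = 126.7876 / 20310.7104 ≈ 0.00624240

0.006242


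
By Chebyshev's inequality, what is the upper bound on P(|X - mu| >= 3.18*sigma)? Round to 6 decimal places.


P <= 1/k^2
k^2 = 3.18^2 = 10.1124
1/k^2 = 1 / 10.1124 ≈ 0.09888849

0.098888


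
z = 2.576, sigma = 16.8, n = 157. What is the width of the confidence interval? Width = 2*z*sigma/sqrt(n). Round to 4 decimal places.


width = 2*z*sigma/sqrt(n)
2*z*sigma = 2 * 2.576 * 16.8 = 86.5536
sqrt(157) ≈ 12.529964
width = 86.5536 / 12.529964 ≈ 6.907729

6.9077


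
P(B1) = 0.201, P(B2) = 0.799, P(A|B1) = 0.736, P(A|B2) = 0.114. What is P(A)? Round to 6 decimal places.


P(A) = P(A|B1)*P(B1) + P(A|B2)*P(B2)
P(A|B1)*P(B1) = 0.736 * 0.201 = 0.147936
P(A|B2)*P(B2) = 0.114 * 0.799 = 0.091086
P(A) = 0.147936 + 0.091086 = 0.239022

0.239022


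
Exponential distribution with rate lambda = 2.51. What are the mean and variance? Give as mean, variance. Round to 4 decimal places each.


mean = 1/lam, var = 1/lam^2
mean = 1 / 2.51 = 100/251 ≈ 0.398406
lam^2 = 2.51^2 = 6.3001
var = 1 / 6.3001 ≈ 0.158728

0.3984, 0.1587


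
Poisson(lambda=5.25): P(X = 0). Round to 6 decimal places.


P = e^(-lam) * lam^k / k!
e^(-5.25) ≈ 0.005247518
lam^k = 5.25^0 = 1
k! = 0! = 1
P = 0.005247518 * 1 / 1 ≈ 0.005248

0.005248


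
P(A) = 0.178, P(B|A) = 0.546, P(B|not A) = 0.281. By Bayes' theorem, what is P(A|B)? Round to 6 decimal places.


P(A|B) = P(B|A)*P(A) / P(B), P(B) = P(B|A)*P(A) + P(B|not A)*P(not A)
P(B|A)*P(A) = 0.546 * 0.178 = 0.097188
P(B|not A)*P(not A) = 0.281 * 0.822 = 0.230982
P(B) = 0.097188 + 0.230982 = 0.32817
P(A|B) = 0.097188 / 0.32817 ≈ 0.29615138

0.296151


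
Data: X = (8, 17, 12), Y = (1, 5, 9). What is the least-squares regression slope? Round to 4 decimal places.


b = sum((xi-xbar)(yi-ybar)) / sum((xi-xbar)^2)
n = 3, xbar = 37/3 ≈ 12.333333, ybar = 15/3 = 5
Sxy = sum((xi-xbar)(yi-ybar)) = 16
Sxx = sum((xi-xbar)^2) = 122/3 ≈ 40.666667
b = Sxy / Sxx = 24/61 ≈ 0.393443

0.3934


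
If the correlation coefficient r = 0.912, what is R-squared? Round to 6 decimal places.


R^2 = r^2 = (0.912)^2 = 0.831744

0.831744


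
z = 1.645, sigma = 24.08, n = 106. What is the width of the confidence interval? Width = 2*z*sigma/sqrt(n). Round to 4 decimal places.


width = 2*z*sigma/sqrt(n)
2*z*sigma = 2 * 1.645 * 24.08 = 79.2232
sqrt(106) ≈ 10.295630
width = 79.2232 / 10.295630 ≈ 7.694837

7.6948


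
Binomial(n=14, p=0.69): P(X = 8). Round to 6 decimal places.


P = C(n,k) * p^k * (1-p)^(n-k)
C(14,8) = 3003
p^k = 0.69^8 ≈ 0.05137984
(1-p)^(n-k) = 0.31^6 ≈ 0.0008875037
P = 3003 * 0.05137984 * 0.0008875037 ≈ 0.136936

0.136936


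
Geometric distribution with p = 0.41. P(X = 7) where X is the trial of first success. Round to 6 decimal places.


P = (1-p)^(k-1) * p
(1-p)^(k-1) = 0.59^6 ≈ 0.04218053
P = 0.04218053 * 0.41 ≈ 0.01729402

0.017294


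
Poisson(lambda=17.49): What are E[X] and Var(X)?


E[X] = Var(X) = lambda = 17.49

17.49, 17.49


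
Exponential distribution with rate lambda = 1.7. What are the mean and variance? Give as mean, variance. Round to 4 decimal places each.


mean = 1/lam, var = 1/lam^2
mean = 1 / 1.7 = 10/17 ≈ 0.588235
lam^2 = 1.7^2 = 2.89
var = 1 / 2.89 = 100/289 ≈ 0.346021

0.5882, 0.3460


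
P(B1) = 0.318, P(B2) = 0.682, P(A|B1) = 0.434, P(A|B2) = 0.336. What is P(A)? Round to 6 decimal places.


P(A) = P(A|B1)*P(B1) + P(A|B2)*P(B2)
P(A|B1)*P(B1) = 0.434 * 0.318 = 0.138012
P(A|B2)*P(B2) = 0.336 * 0.682 = 0.229152
P(A) = 0.138012 + 0.229152 = 0.367164

0.367164


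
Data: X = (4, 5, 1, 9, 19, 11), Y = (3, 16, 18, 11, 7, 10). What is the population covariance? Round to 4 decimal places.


Cov = (1/n)*sum((xi-xbar)(yi-ybar))
n = 6, xbar = 49/6 ≈ 8.166667, ybar = 65/6 ≈ 10.833333
sum((xi-xbar)(yi-ybar)) = -473/6 ≈ -78.833333
Cov = -78.833333 / 6 = -473/36 ≈ -13.138889

-13.1389


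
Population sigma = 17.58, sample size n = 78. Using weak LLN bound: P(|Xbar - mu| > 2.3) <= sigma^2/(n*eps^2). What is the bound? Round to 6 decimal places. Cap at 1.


bound = min(1, sigma^2/(n*eps^2))
sigma^2 = 17.58^2 = 309.0564
n*eps^2 = 78 * 2.3^2 = 78 * 5.29 = 412.62
sigma^2/(n*eps^2) = 309.0564 / 412.62 ≈ 0.74900974

0.749010


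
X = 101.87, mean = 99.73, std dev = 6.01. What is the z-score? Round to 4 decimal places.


z = (X - mu) / sigma
X - mu = 101.87 - 99.73 = 2.14
z = 2.14 / 6.01 = 214/601 ≈ 0.356073

0.3561


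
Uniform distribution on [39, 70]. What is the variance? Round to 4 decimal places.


Var = (b-a)^2 / 12
(b-a)^2 = (70 - 39)^2 = 961
Var = 961/12 ≈ 80.083333

80.0833


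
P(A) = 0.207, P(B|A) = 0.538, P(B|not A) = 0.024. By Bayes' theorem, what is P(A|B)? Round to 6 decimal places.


P(A|B) = P(B|A)*P(A) / P(B), P(B) = P(B|A)*P(A) + P(B|not A)*P(not A)
P(B|A)*P(A) = 0.538 * 0.207 = 0.111366
P(B|not A)*P(not A) = 0.024 * 0.793 = 0.019032
P(B) = 0.111366 + 0.019032 = 0.130398
P(A|B) = 0.111366 / 0.130398 ≈ 0.85404684

0.854047


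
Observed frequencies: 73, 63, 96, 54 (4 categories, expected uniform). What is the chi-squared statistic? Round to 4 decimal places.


chi2 = sum((O-E)^2/E), E = total/4
total = 286, E = 286/4 = 71.5
(73 - 71.5)^2 / 71.5 = 2.25 / 71.5 = 9/286 ≈ 0.031469
(63 - 71.5)^2 / 71.5 = 72.25 / 71.5 = 289/286 ≈ 1.010490
(96 - 71.5)^2 / 71.5 = 600.25 / 71.5 = 2401/286 ≈ 8.395105
(54 - 71.5)^2 / 71.5 = 306.25 / 71.5 = 1225/286 ≈ 4.283217
chi2 = 1962/143 ≈ 13.720280

13.7203


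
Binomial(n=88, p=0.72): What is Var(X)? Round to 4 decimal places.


Var = n*p*(1-p) = 88 * 0.72 * 0.28 = 17.7408

17.7408


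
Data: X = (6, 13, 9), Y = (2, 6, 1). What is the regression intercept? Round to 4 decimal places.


a = ybar - b*xbar, where b = sum((xi-xbar)(yi-ybar)) / sum((xi-xbar)^2)
n = 3, xbar = 28/3 ≈ 9.333333, ybar = 9/3 = 3
Sxy = sum((xi-xbar)(yi-ybar)) = 15
Sxx = sum((xi-xbar)^2) = 74/3 ≈ 24.666667
b = Sxy / Sxx = 45/74 ≈ 0.608108
a = 3 - 0.608108 * 9.333333 = -99/37 ≈ -2.675676

-2.6757


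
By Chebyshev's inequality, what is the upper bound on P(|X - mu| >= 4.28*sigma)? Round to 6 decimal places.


P <= 1/k^2
k^2 = 4.28^2 = 18.3184
1/k^2 = 1 / 18.3184 ≈ 0.05458992

0.054590


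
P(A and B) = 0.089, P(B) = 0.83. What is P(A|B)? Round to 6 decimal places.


P(A|B) = P(A and B) / P(B) = 0.089 / 0.83 = 89/830 ≈ 0.10722892

0.107229


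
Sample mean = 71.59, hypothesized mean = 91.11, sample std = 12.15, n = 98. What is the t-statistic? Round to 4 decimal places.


t = (xbar - mu0) / (s/sqrt(n))
xbar - mu0 = 71.59 - 91.11 = -19.52
sqrt(98) ≈ 9.89949494
s/sqrt(n) = 12.15 / 9.89949494 ≈ 1.22733534
t = -19.52 / 1.22733534 ≈ -15.904374

-15.9044


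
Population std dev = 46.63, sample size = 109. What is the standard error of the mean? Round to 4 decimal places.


SE = sigma / sqrt(n)
sqrt(109) ≈ 10.440307
SE = 46.63 / 10.440307 ≈ 4.466344

4.4663


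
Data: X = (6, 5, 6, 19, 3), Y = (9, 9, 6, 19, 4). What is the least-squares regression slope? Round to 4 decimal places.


b = sum((xi-xbar)(yi-ybar)) / sum((xi-xbar)^2)
n = 5, xbar = 39/5 = 7.8, ybar = 47/5 = 9.4
Sxy = sum((xi-xbar)(yi-ybar)) = 141.4
Sxx = sum((xi-xbar)^2) = 162.8
b = Sxy / Sxx = 707/814 ≈ 0.868550

0.8686


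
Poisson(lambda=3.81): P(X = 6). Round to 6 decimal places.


P = e^(-lam) * lam^k / k!
e^(-3.81) ≈ 0.02214818
lam^k = 3.81^6 ≈ 3058.791355
k! = 6! = 720
P = 0.02214818 * 3058.791355 / 720 ≈ 0.094093

0.094093


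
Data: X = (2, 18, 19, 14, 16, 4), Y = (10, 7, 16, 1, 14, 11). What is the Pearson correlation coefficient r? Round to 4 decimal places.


r = sum((xi-xbar)(yi-ybar)) / sqrt(sum((xi-xbar)^2) * sum((yi-ybar)^2))
n = 6, xbar = 73/6 ≈ 12.166667, ybar = 59/6 ≈ 9.833333
Sxy = sum((xi-xbar)(yi-ybar)) = 85/6 ≈ 14.166667
Sxx = sum((xi-xbar)^2) = 1613/6 ≈ 268.833333
Syy = sum((yi-ybar)^2) = 857/6 ≈ 142.833333
sqrt(Sxx*Syy) ≈ 195.954998
r = Sxy / sqrt(Sxx*Syy) = 14.166667 / 195.954998 ≈ 0.072296

0.0723


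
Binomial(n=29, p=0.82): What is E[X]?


E[X] = n*p = 29 * 0.82 = 23.78

23.78


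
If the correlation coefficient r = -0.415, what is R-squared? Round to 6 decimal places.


R^2 = r^2 = (-0.415)^2 = 0.172225

0.172225


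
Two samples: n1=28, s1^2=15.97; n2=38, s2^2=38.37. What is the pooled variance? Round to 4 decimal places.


sp^2 = ((n1-1)*s1^2 + (n2-1)*s2^2)/(n1+n2-2)
(n1-1)*s1^2 = 27 * 15.97 = 431.19
(n2-1)*s2^2 = 37 * 38.37 = 1419.69
numerator = 431.19 + 1419.69 = 1850.88
n1+n2-2 = 64
sp^2 = 1850.88 / 64 = 28.92

28.9200


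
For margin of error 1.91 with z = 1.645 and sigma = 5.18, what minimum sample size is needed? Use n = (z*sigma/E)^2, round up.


z*sigma/E = 1.645 * 5.18 / 1.91 ≈ 4.461309
(z*sigma/E)^2 ≈ 19.903277
round up: n = 20

20


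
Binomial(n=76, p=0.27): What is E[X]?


E[X] = n*p = 76 * 0.27 = 20.52

20.52


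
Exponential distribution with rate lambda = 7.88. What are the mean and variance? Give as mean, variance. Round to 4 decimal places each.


mean = 1/lam, var = 1/lam^2
mean = 1 / 7.88 = 25/197 ≈ 0.126904
lam^2 = 7.88^2 = 62.0944
var = 1 / 62.0944 ≈ 0.016105

0.1269, 0.0161


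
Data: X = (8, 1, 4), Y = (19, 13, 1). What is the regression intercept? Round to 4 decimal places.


a = ybar - b*xbar, where b = sum((xi-xbar)(yi-ybar)) / sum((xi-xbar)^2)
n = 3, xbar = 13/3 ≈ 4.333333, ybar = 33/3 = 11
Sxy = sum((xi-xbar)(yi-ybar)) = 26
Sxx = sum((xi-xbar)^2) = 74/3 ≈ 24.666667
b = Sxy / Sxx = 39/37 ≈ 1.054054
a = 11 - 1.054054 * 4.333333 = 238/37 ≈ 6.432432

6.4324


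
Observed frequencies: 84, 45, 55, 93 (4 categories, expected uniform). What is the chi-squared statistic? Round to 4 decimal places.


chi2 = sum((O-E)^2/E), E = total/4
total = 277, E = 277/4 = 69.25
(84 - 69.25)^2 / 69.25 = 217.5625 / 69.25 = 3481/1108 ≈ 3.141697
(45 - 69.25)^2 / 69.25 = 588.0625 / 69.25 = 9409/1108 ≈ 8.491877
(55 - 69.25)^2 / 69.25 = 203.0625 / 69.25 = 3249/1108 ≈ 2.932310
(93 - 69.25)^2 / 69.25 = 564.0625 / 69.25 = 9025/1108 ≈ 8.145307
chi2 = 6291/277 ≈ 22.711191

22.7112


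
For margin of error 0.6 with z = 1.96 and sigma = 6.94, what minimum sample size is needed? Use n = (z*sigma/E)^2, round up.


z*sigma/E = 1.96 * 6.94 / 0.6 = 17003/750 ≈ 22.670667
(z*sigma/E)^2 ≈ 513.959127
round up: n = 514

514


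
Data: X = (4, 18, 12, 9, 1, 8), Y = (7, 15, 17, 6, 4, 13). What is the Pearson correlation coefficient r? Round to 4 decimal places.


r = sum((xi-xbar)(yi-ybar)) / sqrt(sum((xi-xbar)^2) * sum((yi-ybar)^2))
n = 6, xbar = 52/6 = 26/3 ≈ 8.666667, ybar = 62/6 = 31/3 ≈ 10.333333
Sxy = sum((xi-xbar)(yi-ybar)) = 380/3 ≈ 126.666667
Sxx = sum((xi-xbar)^2) = 538/3 ≈ 179.333333
Syy = sum((yi-ybar)^2) = 430/3 ≈ 143.333333
sqrt(Sxx*Syy) ≈ 160.326057
r = Sxy / sqrt(Sxx*Syy) = 126.666667 / 160.326057 ≈ 0.790057

0.7901


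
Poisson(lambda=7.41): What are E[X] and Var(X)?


E[X] = Var(X) = lambda = 7.41

7.41, 7.41


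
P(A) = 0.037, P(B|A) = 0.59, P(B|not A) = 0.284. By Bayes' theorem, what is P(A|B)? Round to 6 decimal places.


P(A|B) = P(B|A)*P(A) / P(B), P(B) = P(B|A)*P(A) + P(B|not A)*P(not A)
P(B|A)*P(A) = 0.59 * 0.037 = 0.02183
P(B|not A)*P(not A) = 0.284 * 0.963 = 0.273492
P(B) = 0.02183 + 0.273492 = 0.295322
P(A|B) = 0.02183 / 0.295322 ≈ 0.07391932

0.073919


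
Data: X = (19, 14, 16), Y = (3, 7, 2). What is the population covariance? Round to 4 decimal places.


Cov = (1/n)*sum((xi-xbar)(yi-ybar))
n = 3, xbar = 49/3 ≈ 16.333333, ybar = 12/3 = 4
sum((xi-xbar)(yi-ybar)) = -9
Cov = -9 / 3 = -3

-3.0000


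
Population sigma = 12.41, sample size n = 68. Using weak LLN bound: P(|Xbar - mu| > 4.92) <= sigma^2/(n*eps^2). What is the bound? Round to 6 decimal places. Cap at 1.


bound = min(1, sigma^2/(n*eps^2))
sigma^2 = 12.41^2 = 154.0081
n*eps^2 = 68 * 4.92^2 = 68 * 24.2064 = 1646.0352
sigma^2/(n*eps^2) = 154.0081 / 1646.0352 ≈ 0.09356307

0.093563


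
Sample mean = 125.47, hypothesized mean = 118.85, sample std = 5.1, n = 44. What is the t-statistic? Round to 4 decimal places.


t = (xbar - mu0) / (s/sqrt(n))
xbar - mu0 = 125.47 - 118.85 = 6.62
sqrt(44) ≈ 6.63324958
s/sqrt(n) = 5.1 / 6.63324958 ≈ 0.76885393
t = 6.62 / 0.76885393 ≈ 8.610218

8.6102


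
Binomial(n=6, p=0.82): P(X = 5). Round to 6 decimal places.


P = C(n,k) * p^k * (1-p)^(n-k)
C(6,5) = 6
p^k = 0.82^5 ≈ 0.3707398
(1-p)^(n-k) = 0.18^1 = 0.18
P = 6 * 0.3707398 * 0.18 ≈ 0.400399

0.400399


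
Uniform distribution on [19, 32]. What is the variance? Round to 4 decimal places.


Var = (b-a)^2 / 12
(b-a)^2 = (32 - 19)^2 = 169
Var = 169/12 ≈ 14.083333

14.0833


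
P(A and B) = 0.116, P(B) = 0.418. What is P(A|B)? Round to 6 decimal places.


P(A|B) = P(A and B) / P(B) = 0.116 / 0.418 = 58/209 ≈ 0.27751196

0.277512


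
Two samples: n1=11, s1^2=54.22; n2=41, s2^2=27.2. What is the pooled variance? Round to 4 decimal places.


sp^2 = ((n1-1)*s1^2 + (n2-1)*s2^2)/(n1+n2-2)
(n1-1)*s1^2 = 10 * 54.22 = 542.2
(n2-1)*s2^2 = 40 * 27.2 = 1088
numerator = 542.2 + 1088 = 1630.2
n1+n2-2 = 50
sp^2 = 1630.2 / 50 = 32.604

32.6040


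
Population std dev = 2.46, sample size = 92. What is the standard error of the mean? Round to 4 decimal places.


SE = sigma / sqrt(n)
sqrt(92) ≈ 9.591663
SE = 2.46 / 9.591663 ≈ 0.256473

0.2565


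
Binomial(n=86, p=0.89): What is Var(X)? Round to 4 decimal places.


Var = n*p*(1-p) = 86 * 0.89 * 0.11 = 8.4194

8.4194


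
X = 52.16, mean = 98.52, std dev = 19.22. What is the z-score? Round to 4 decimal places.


z = (X - mu) / sigma
X - mu = 52.16 - 98.52 = -46.36
z = -46.36 / 19.22 = -2318/961 ≈ -2.412071

-2.4121


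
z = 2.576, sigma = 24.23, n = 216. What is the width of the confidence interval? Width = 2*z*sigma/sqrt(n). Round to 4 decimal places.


width = 2*z*sigma/sqrt(n)
2*z*sigma = 2 * 2.576 * 24.23 = 124.83296
sqrt(216) ≈ 14.696938
width = 124.83296 / 14.696938 ≈ 8.493807

8.4938


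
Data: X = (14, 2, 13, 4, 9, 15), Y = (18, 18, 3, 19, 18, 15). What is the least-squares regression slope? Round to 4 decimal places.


b = sum((xi-xbar)(yi-ybar)) / sum((xi-xbar)^2)
n = 6, xbar = 57/6 = 9.5, ybar = 91/6 ≈ 15.166667
Sxy = sum((xi-xbar)(yi-ybar)) = -74.5
Sxx = sum((xi-xbar)^2) = 149.5
b = Sxy / Sxx = -149/299 ≈ -0.498328

-0.4983


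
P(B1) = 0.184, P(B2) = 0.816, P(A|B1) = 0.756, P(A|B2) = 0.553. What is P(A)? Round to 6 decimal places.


P(A) = P(A|B1)*P(B1) + P(A|B2)*P(B2)
P(A|B1)*P(B1) = 0.756 * 0.184 = 0.139104
P(A|B2)*P(B2) = 0.553 * 0.816 = 0.451248
P(A) = 0.139104 + 0.451248 = 0.590352

0.590352


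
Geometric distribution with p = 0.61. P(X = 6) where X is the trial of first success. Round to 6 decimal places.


P = (1-p)^(k-1) * p
(1-p)^(k-1) = 0.39^5 ≈ 0.009022420
P = 0.009022420 * 0.61 ≈ 0.005503676

0.005504


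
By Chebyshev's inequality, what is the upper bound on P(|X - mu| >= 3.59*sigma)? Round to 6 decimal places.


P <= 1/k^2
k^2 = 3.59^2 = 12.8881
1/k^2 = 1 / 12.8881 ≈ 0.07759096

0.077591


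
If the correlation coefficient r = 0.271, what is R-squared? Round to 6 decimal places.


R^2 = r^2 = (0.271)^2 = 0.073441

0.073441


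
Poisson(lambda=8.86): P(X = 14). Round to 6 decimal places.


P = e^(-lam) * lam^k / k!
e^(-8.86) ≈ 0.0001419551
lam^k = 8.86^14 ≈ 18368432912634.797327
k! = 14! = 87178291200
P = 0.0001419551 * 18368432912634.797327 / 87178291200 ≈ 0.029910

0.029910


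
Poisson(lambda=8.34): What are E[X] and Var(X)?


E[X] = Var(X) = lambda = 8.34

8.34, 8.34


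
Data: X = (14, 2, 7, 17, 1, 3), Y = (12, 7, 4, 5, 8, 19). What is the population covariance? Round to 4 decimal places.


Cov = (1/n)*sum((xi-xbar)(yi-ybar))
n = 6, xbar = 44/6 = 22/3 ≈ 7.333333, ybar = 55/6 ≈ 9.166667
sum((xi-xbar)(yi-ybar)) = -130/3 ≈ -43.333333
Cov = -43.333333 / 6 = -65/9 ≈ -7.222222

-7.2222


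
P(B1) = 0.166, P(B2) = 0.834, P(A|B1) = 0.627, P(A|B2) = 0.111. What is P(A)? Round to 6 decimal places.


P(A) = P(A|B1)*P(B1) + P(A|B2)*P(B2)
P(A|B1)*P(B1) = 0.627 * 0.166 = 0.104082
P(A|B2)*P(B2) = 0.111 * 0.834 = 0.092574
P(A) = 0.104082 + 0.092574 = 0.196656

0.196656


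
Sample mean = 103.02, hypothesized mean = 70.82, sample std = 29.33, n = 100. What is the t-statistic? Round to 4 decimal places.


t = (xbar - mu0) / (s/sqrt(n))
xbar - mu0 = 103.02 - 70.82 = 32.2
sqrt(100) = 10
s/sqrt(n) = 29.33 / 10 = 2.933
t = 32.2 / 2.933 = 4600/419 ≈ 10.978520

10.9785


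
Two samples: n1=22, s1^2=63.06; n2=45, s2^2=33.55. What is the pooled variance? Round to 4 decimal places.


sp^2 = ((n1-1)*s1^2 + (n2-1)*s2^2)/(n1+n2-2)
(n1-1)*s1^2 = 21 * 63.06 = 1324.26
(n2-1)*s2^2 = 44 * 33.55 = 1476.2
numerator = 1324.26 + 1476.2 = 2800.46
n1+n2-2 = 65
sp^2 = 2800.46 / 65 = 43.084

43.0840


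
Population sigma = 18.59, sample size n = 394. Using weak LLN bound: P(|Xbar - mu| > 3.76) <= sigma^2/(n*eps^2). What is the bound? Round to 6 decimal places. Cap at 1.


bound = min(1, sigma^2/(n*eps^2))
sigma^2 = 18.59^2 = 345.5881
n*eps^2 = 394 * 3.76^2 = 394 * 14.1376 = 5570.2144
sigma^2/(n*eps^2) = 345.5881 / 5570.2144 ≈ 0.06204215

0.062042


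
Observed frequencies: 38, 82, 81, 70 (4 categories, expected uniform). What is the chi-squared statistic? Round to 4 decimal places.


chi2 = sum((O-E)^2/E), E = total/4
total = 271, E = 271/4 = 67.75
(38 - 67.75)^2 / 67.75 = 885.0625 / 67.75 = 14161/1084 ≈ 13.063653
(82 - 67.75)^2 / 67.75 = 203.0625 / 67.75 = 3249/1084 ≈ 2.997232
(81 - 67.75)^2 / 67.75 = 175.5625 / 67.75 = 2809/1084 ≈ 2.591328
(70 - 67.75)^2 / 67.75 = 5.0625 / 67.75 = 81/1084 ≈ 0.074723
chi2 = 5075/271 ≈ 18.726937

18.7269


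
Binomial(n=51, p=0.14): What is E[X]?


E[X] = n*p = 51 * 0.14 = 7.14

7.14


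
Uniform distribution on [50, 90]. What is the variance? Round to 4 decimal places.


Var = (b-a)^2 / 12
(b-a)^2 = (90 - 50)^2 = 1600
Var = 1600/12 ≈ 133.333333

133.3333


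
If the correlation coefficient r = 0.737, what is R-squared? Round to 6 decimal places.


R^2 = r^2 = (0.737)^2 = 0.543169

0.543169


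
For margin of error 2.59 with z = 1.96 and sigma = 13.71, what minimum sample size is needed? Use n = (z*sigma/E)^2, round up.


z*sigma/E = 1.96 * 13.71 / 2.59 = 9597/925 ≈ 10.375135
(z*sigma/E)^2 ≈ 107.643429
round up: n = 108

108


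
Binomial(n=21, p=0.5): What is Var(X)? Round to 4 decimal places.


Var = n*p*(1-p) = 21 * 0.5 * 0.5 = 5.25

5.2500


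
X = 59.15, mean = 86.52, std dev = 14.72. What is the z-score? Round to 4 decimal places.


z = (X - mu) / sigma
X - mu = 59.15 - 86.52 = -27.37
z = -27.37 / 14.72 = -1.859375

-1.8594


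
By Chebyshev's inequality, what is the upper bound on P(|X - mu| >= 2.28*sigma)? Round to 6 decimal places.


P <= 1/k^2
k^2 = 2.28^2 = 5.1984
1/k^2 = 1 / 5.1984 = 625/3249 ≈ 0.19236688

0.192367


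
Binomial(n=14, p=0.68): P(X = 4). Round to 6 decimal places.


P = C(n,k) * p^k * (1-p)^(n-k)
C(14,4) = 1001
p^k = 0.68^4 ≈ 0.2138138
(1-p)^(n-k) = 0.32^10 ≈ 0.00001125900
P = 1001 * 0.2138138 * 0.00001125900 ≈ 0.002410

0.002410


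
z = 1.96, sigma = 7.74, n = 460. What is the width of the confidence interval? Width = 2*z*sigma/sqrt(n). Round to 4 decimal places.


width = 2*z*sigma/sqrt(n)
2*z*sigma = 2 * 1.96 * 7.74 = 30.3408
sqrt(460) ≈ 21.447611
width = 30.3408 / 21.447611 ≈ 1.414647

1.4146


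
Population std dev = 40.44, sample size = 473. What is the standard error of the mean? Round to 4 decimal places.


SE = sigma / sqrt(n)
sqrt(473) ≈ 21.748563
SE = 40.44 / 21.748563 ≈ 1.859433

1.8594


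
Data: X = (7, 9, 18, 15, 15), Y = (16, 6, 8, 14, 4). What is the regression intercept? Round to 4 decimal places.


a = ybar - b*xbar, where b = sum((xi-xbar)(yi-ybar)) / sum((xi-xbar)^2)
n = 5, xbar = 64/5 = 12.8, ybar = 48/5 = 9.6
Sxy = sum((xi-xbar)(yi-ybar)) = -34.4
Sxx = sum((xi-xbar)^2) = 84.8
b = Sxy / Sxx = -43/106 ≈ -0.405660
a = 9.6 - (-0.405660) * 12.8 = 784/53 ≈ 14.792453

14.7925


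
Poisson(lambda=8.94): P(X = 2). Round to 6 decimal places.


P = e^(-lam) * lam^k / k!
e^(-8.94) ≈ 0.0001310410
lam^k = 8.94^2 = 79.9236
k! = 2! = 2
P = 0.0001310410 * 79.9236 / 2 ≈ 0.005237

0.005237


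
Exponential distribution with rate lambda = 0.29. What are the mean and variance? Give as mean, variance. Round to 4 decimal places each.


mean = 1/lam, var = 1/lam^2
mean = 1 / 0.29 = 100/29 ≈ 3.448276
lam^2 = 0.29^2 = 0.0841
var = 1 / 0.0841 = 10000/841 ≈ 11.890606

3.4483, 11.8906


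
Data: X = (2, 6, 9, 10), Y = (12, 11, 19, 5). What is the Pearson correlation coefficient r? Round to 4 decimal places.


r = sum((xi-xbar)(yi-ybar)) / sqrt(sum((xi-xbar)^2) * sum((yi-ybar)^2))
n = 4, xbar = 27/4 = 6.75, ybar = 47/4 = 11.75
Sxy = sum((xi-xbar)(yi-ybar)) = -6.25
Sxx = sum((xi-xbar)^2) = 38.75
Syy = sum((yi-ybar)^2) = 98.75
sqrt(Sxx*Syy) ≈ 61.859215
r = Sxy / sqrt(Sxx*Syy) = -6.25 / 61.859215 ≈ -0.101036

-0.1010


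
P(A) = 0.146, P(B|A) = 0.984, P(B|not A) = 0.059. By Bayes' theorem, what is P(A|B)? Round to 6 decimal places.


P(A|B) = P(B|A)*P(A) / P(B), P(B) = P(B|A)*P(A) + P(B|not A)*P(not A)
P(B|A)*P(A) = 0.984 * 0.146 = 0.143664
P(B|not A)*P(not A) = 0.059 * 0.854 = 0.050386
P(B) = 0.143664 + 0.050386 = 0.19405
P(A|B) = 0.143664 / 0.19405 ≈ 0.74034527

0.740345


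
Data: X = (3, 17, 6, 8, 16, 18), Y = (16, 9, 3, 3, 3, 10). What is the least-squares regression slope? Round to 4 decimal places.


b = sum((xi-xbar)(yi-ybar)) / sum((xi-xbar)^2)
n = 6, xbar = 68/6 = 34/3 ≈ 11.333333, ybar = 44/6 = 22/3 ≈ 7.333333
Sxy = sum((xi-xbar)(yi-ybar)) = -83/3 ≈ -27.666667
Sxx = sum((xi-xbar)^2) = 622/3 ≈ 207.333333
b = Sxy / Sxx = -83/622 ≈ -0.133441

-0.1334


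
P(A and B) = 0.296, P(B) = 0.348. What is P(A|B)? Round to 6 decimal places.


P(A|B) = P(A and B) / P(B) = 0.296 / 0.348 = 74/87 ≈ 0.85057471

0.850575


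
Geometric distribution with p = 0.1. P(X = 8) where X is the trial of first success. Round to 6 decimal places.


P = (1-p)^(k-1) * p
(1-p)^(k-1) = 0.9^7 = 0.4782969
P = 0.4782969 * 0.1 = 0.04782969

0.047830


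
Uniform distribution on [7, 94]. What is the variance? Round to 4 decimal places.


Var = (b-a)^2 / 12
(b-a)^2 = (94 - 7)^2 = 7569
Var = 7569/12 = 630.75

630.7500


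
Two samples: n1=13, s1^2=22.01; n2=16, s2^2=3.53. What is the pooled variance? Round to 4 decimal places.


sp^2 = ((n1-1)*s1^2 + (n2-1)*s2^2)/(n1+n2-2)
(n1-1)*s1^2 = 12 * 22.01 = 264.12
(n2-1)*s2^2 = 15 * 3.53 = 52.95
numerator = 264.12 + 52.95 = 317.07
n1+n2-2 = 27
sp^2 = 317.07 / 27 = 3523/300 ≈ 11.743333

11.7433


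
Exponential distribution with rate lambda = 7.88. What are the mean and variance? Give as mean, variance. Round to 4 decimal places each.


mean = 1/lam, var = 1/lam^2
mean = 1 / 7.88 = 25/197 ≈ 0.126904
lam^2 = 7.88^2 = 62.0944
var = 1 / 62.0944 ≈ 0.016105

0.1269, 0.0161


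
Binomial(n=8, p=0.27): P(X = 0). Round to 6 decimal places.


P = C(n,k) * p^k * (1-p)^(n-k)
C(8,0) = 1
p^k = 0.27^0 = 1
(1-p)^(n-k) = 0.73^8 ≈ 0.08064601
P = 1 * 1 * 0.08064601 ≈ 0.080646

0.080646


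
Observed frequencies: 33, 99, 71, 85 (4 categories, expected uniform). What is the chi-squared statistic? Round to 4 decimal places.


chi2 = sum((O-E)^2/E), E = total/4
total = 288, E = 288/4 = 72
(33 - 72)^2 / 72 = 1521 / 72 = 21.125
(99 - 72)^2 / 72 = 729 / 72 = 10.125
(71 - 72)^2 / 72 = 1 / 72 = 1/72 ≈ 0.013889
(85 - 72)^2 / 72 = 169 / 72 = 169/72 ≈ 2.347222
chi2 = 605/18 ≈ 33.611111

33.6111


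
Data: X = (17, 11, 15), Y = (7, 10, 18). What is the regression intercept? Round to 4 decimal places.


a = ybar - b*xbar, where b = sum((xi-xbar)(yi-ybar)) / sum((xi-xbar)^2)
n = 3, xbar = 43/3 ≈ 14.333333, ybar = 35/3 ≈ 11.666667
Sxy = sum((xi-xbar)(yi-ybar)) = -8/3 ≈ -2.666667
Sxx = sum((xi-xbar)^2) = 56/3 ≈ 18.666667
b = Sxy / Sxx = -1/7 ≈ -0.142857
a = 11.666667 - (-0.142857) * 14.333333 = 96/7 ≈ 13.714286

13.7143


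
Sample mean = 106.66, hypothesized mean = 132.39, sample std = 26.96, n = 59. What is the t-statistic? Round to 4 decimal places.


t = (xbar - mu0) / (s/sqrt(n))
xbar - mu0 = 106.66 - 132.39 = -25.73
sqrt(59) ≈ 7.68114575
s/sqrt(n) = 26.96 / 7.68114575 ≈ 3.50989304
t = -25.73 / 3.50989304 ≈ -7.330708

-7.3307


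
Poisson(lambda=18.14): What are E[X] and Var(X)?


E[X] = Var(X) = lambda = 18.14

18.14, 18.14


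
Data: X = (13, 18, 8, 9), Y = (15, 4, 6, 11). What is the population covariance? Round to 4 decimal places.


Cov = (1/n)*sum((xi-xbar)(yi-ybar))
n = 4, xbar = 48/4 = 12, ybar = 36/4 = 9
sum((xi-xbar)(yi-ybar)) = -18
Cov = -18 / 4 = -4.5

-4.5000


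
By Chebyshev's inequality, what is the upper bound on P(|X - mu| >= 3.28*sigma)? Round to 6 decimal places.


P <= 1/k^2
k^2 = 3.28^2 = 10.7584
1/k^2 = 1 / 10.7584 = 625/6724 ≈ 0.09295062

0.092951


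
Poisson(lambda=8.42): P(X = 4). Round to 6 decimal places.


P = e^(-lam) * lam^k / k!
e^(-8.42) ≈ 0.0002204147
lam^k = 8.42^4 ≈ 5026.299533
k! = 4! = 24
P = 0.0002204147 * 5026.299533 / 24 ≈ 0.046161

0.046161


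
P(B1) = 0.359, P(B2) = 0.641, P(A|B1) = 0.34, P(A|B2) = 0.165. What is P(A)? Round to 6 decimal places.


P(A) = P(A|B1)*P(B1) + P(A|B2)*P(B2)
P(A|B1)*P(B1) = 0.34 * 0.359 = 0.12206
P(A|B2)*P(B2) = 0.165 * 0.641 = 0.105765
P(A) = 0.12206 + 0.105765 = 0.227825

0.227825


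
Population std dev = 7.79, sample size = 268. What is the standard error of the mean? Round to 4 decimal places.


SE = sigma / sqrt(n)
sqrt(268) ≈ 16.370706
SE = 7.79 / 16.370706 ≈ 0.475850

0.4758


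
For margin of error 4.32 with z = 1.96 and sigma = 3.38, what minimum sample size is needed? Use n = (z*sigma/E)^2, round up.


z*sigma/E = 1.96 * 3.38 / 4.32 = 8281/5400 ≈ 1.533519
(z*sigma/E)^2 ≈ 2.351679
round up: n = 3

3


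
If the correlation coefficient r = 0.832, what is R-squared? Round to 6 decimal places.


R^2 = r^2 = (0.832)^2 = 0.692224

0.692224


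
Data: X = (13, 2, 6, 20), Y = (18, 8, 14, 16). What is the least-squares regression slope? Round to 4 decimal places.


b = sum((xi-xbar)(yi-ybar)) / sum((xi-xbar)^2)
n = 4, xbar = 41/4 = 10.25, ybar = 56/4 = 14
Sxy = sum((xi-xbar)(yi-ybar)) = 80
Sxx = sum((xi-xbar)^2) = 188.75
b = Sxy / Sxx = 64/151 ≈ 0.423841

0.4238


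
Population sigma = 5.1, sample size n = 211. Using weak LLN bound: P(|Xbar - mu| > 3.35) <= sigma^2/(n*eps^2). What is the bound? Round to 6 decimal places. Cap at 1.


bound = min(1, sigma^2/(n*eps^2))
sigma^2 = 5.1^2 = 26.01
n*eps^2 = 211 * 3.35^2 = 211 * 11.2225 = 2367.9475
sigma^2/(n*eps^2) = 26.01 / 2367.9475 ≈ 0.01098420

0.010984


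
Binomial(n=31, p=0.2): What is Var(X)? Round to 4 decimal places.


Var = n*p*(1-p) = 31 * 0.2 * 0.8 = 4.96

4.9600


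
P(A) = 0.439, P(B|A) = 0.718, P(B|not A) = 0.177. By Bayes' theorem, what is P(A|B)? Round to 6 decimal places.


P(A|B) = P(B|A)*P(A) / P(B), P(B) = P(B|A)*P(A) + P(B|not A)*P(not A)
P(B|A)*P(A) = 0.718 * 0.439 = 0.315202
P(B|not A)*P(not A) = 0.177 * 0.561 = 0.099297
P(B) = 0.315202 + 0.099297 = 0.414499
P(A|B) = 0.315202 / 0.414499 ≈ 0.76044092

0.760441


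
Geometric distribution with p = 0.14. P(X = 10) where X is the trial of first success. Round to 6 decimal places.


P = (1-p)^(k-1) * p
(1-p)^(k-1) = 0.86^9 ≈ 0.2573274
P = 0.2573274 * 0.14 ≈ 0.03602584

0.036026


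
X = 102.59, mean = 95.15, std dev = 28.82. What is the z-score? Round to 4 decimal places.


z = (X - mu) / sigma
X - mu = 102.59 - 95.15 = 7.44
z = 7.44 / 28.82 = 372/1441 ≈ 0.258154

0.2582


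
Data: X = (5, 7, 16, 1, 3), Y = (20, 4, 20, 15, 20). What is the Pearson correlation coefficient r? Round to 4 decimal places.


r = sum((xi-xbar)(yi-ybar)) / sqrt(sum((xi-xbar)^2) * sum((yi-ybar)^2))
n = 5, xbar = 32/5 = 6.4, ybar = 79/5 = 15.8
Sxy = sum((xi-xbar)(yi-ybar)) = 17.4
Sxx = sum((xi-xbar)^2) = 135.2
Syy = sum((yi-ybar)^2) = 192.8
sqrt(Sxx*Syy) ≈ 161.451417
r = Sxy / sqrt(Sxx*Syy) = 17.4 / 161.451417 ≈ 0.107772

0.1078


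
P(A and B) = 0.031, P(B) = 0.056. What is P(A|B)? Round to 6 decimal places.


P(A|B) = P(A and B) / P(B) = 0.031 / 0.056 = 31/56 ≈ 0.55357143

0.553571


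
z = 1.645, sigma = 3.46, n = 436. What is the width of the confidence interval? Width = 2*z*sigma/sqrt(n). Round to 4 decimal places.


width = 2*z*sigma/sqrt(n)
2*z*sigma = 2 * 1.645 * 3.46 = 11.3834
sqrt(436) ≈ 20.880613
width = 11.3834 / 20.880613 ≈ 0.545166

0.5452


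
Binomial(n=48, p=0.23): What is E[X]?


E[X] = n*p = 48 * 0.23 = 11.04

11.04


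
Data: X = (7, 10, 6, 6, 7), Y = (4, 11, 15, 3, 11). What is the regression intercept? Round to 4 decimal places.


a = ybar - b*xbar, where b = sum((xi-xbar)(yi-ybar)) / sum((xi-xbar)^2)
n = 5, xbar = 36/5 = 7.2, ybar = 44/5 = 8.8
Sxy = sum((xi-xbar)(yi-ybar)) = 6.2
Sxx = sum((xi-xbar)^2) = 10.8
b = Sxy / Sxx = 31/54 ≈ 0.574074
a = 8.8 - 0.574074 * 7.2 = 14/3 ≈ 4.666667

4.6667


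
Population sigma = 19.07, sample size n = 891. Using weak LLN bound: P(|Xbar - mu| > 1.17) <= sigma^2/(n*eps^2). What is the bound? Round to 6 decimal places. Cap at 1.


bound = min(1, sigma^2/(n*eps^2))
sigma^2 = 19.07^2 = 363.6649
n*eps^2 = 891 * 1.17^2 = 891 * 1.3689 = 1219.6899
sigma^2/(n*eps^2) = 363.6649 / 1219.6899 ≈ 0.29816177

0.298162


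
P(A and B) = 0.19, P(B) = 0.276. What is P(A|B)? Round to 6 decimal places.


P(A|B) = P(A and B) / P(B) = 0.19 / 0.276 = 95/138 ≈ 0.68840580

0.688406


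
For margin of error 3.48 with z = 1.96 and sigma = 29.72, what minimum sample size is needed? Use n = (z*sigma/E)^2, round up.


z*sigma/E = 1.96 * 29.72 / 3.48 = 36407/2175 ≈ 16.738851
(z*sigma/E)^2 ≈ 280.189119
round up: n = 281

281


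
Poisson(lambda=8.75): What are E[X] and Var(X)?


E[X] = Var(X) = lambda = 8.75

8.75, 8.75


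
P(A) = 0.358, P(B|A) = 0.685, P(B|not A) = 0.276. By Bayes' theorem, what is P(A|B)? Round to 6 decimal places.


P(A|B) = P(B|A)*P(A) / P(B), P(B) = P(B|A)*P(A) + P(B|not A)*P(not A)
P(B|A)*P(A) = 0.685 * 0.358 = 0.24523
P(B|not A)*P(not A) = 0.276 * 0.642 = 0.177192
P(B) = 0.24523 + 0.177192 = 0.422422
P(A|B) = 0.24523 / 0.422422 ≈ 0.58053321

0.580533


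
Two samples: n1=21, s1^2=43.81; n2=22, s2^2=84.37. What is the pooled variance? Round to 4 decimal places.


sp^2 = ((n1-1)*s1^2 + (n2-1)*s2^2)/(n1+n2-2)
(n1-1)*s1^2 = 20 * 43.81 = 876.2
(n2-1)*s2^2 = 21 * 84.37 = 1771.77
numerator = 876.2 + 1771.77 = 2647.97
n1+n2-2 = 41
sp^2 = 2647.97 / 41 = 264797/4100 ≈ 64.584634

64.5846


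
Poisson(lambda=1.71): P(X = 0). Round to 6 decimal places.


P = e^(-lam) * lam^k / k!
e^(-1.71) ≈ 0.1808658
lam^k = 1.71^0 = 1
k! = 0! = 1
P = 0.1808658 * 1 / 1 ≈ 0.180866

0.180866


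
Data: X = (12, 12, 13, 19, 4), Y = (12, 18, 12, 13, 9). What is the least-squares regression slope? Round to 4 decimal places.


b = sum((xi-xbar)(yi-ybar)) / sum((xi-xbar)^2)
n = 5, xbar = 60/5 = 12, ybar = 64/5 = 12.8
Sxy = sum((xi-xbar)(yi-ybar)) = 31
Sxx = sum((xi-xbar)^2) = 114
b = Sxy / Sxx = 31/114 ≈ 0.271930

0.2719


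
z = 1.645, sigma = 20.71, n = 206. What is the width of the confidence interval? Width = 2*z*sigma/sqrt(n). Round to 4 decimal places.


width = 2*z*sigma/sqrt(n)
2*z*sigma = 2 * 1.645 * 20.71 = 68.1359
sqrt(206) ≈ 14.352700
width = 68.1359 / 14.352700 ≈ 4.747253

4.7473


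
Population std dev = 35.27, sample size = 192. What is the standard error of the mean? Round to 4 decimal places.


SE = sigma / sqrt(n)
sqrt(192) ≈ 13.856406
SE = 35.27 / 13.856406 ≈ 2.545393

2.5454


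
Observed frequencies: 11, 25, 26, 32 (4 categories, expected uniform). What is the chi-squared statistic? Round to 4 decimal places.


chi2 = sum((O-E)^2/E), E = total/4
total = 94, E = 94/4 = 23.5
(11 - 23.5)^2 / 23.5 = 156.25 / 23.5 = 625/94 ≈ 6.648936
(25 - 23.5)^2 / 23.5 = 2.25 / 23.5 = 9/94 ≈ 0.095745
(26 - 23.5)^2 / 23.5 = 6.25 / 23.5 = 25/94 ≈ 0.265957
(32 - 23.5)^2 / 23.5 = 72.25 / 23.5 = 289/94 ≈ 3.074468
chi2 = 474/47 ≈ 10.085106

10.0851


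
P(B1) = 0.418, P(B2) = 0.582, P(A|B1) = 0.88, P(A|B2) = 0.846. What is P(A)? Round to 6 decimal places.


P(A) = P(A|B1)*P(B1) + P(A|B2)*P(B2)
P(A|B1)*P(B1) = 0.88 * 0.418 = 0.36784
P(A|B2)*P(B2) = 0.846 * 0.582 = 0.492372
P(A) = 0.36784 + 0.492372 = 0.860212

0.860212


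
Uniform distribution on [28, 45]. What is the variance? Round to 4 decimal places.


Var = (b-a)^2 / 12
(b-a)^2 = (45 - 28)^2 = 289
Var = 289/12 ≈ 24.083333

24.0833


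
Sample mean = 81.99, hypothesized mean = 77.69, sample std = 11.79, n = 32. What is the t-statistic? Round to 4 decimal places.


t = (xbar - mu0) / (s/sqrt(n))
xbar - mu0 = 81.99 - 77.69 = 4.3
sqrt(32) ≈ 5.65685425
s/sqrt(n) = 11.79 / 5.65685425 ≈ 2.08419724
t = 4.3 / 2.08419724 ≈ 2.063144

2.0631


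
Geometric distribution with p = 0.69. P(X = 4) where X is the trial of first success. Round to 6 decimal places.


P = (1-p)^(k-1) * p
(1-p)^(k-1) = 0.31^3 = 0.029791
P = 0.029791 * 0.69 = 0.02055579

0.020556


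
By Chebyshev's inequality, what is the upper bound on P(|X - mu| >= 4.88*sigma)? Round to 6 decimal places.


P <= 1/k^2
k^2 = 4.88^2 = 23.8144
1/k^2 = 1 / 23.8144 ≈ 0.04199140

0.041991


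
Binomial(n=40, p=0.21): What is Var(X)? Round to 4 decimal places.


Var = n*p*(1-p) = 40 * 0.21 * 0.79 = 6.636

6.6360


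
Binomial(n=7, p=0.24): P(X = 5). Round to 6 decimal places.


P = C(n,k) * p^k * (1-p)^(n-k)
C(7,5) = 21
p^k = 0.24^5 = 0.0007962624
(1-p)^(n-k) = 0.76^2 = 0.5776
P = 21 * 0.0007962624 * 0.5776 ≈ 0.009658

0.009658


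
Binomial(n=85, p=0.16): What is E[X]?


E[X] = n*p = 85 * 0.16 = 13.6

13.6


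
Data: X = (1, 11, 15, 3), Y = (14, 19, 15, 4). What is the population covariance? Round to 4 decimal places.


Cov = (1/n)*sum((xi-xbar)(yi-ybar))
n = 4, xbar = 30/4 = 7.5, ybar = 52/4 = 13
sum((xi-xbar)(yi-ybar)) = 70
Cov = 70 / 4 = 17.5

17.5000


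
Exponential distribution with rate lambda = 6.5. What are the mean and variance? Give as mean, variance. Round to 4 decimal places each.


mean = 1/lam, var = 1/lam^2
mean = 1 / 6.5 = 2/13 ≈ 0.153846
lam^2 = 6.5^2 = 42.25
var = 1 / 42.25 = 4/169 ≈ 0.023669

0.1538, 0.0237


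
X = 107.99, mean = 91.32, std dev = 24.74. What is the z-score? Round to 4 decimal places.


z = (X - mu) / sigma
X - mu = 107.99 - 91.32 = 16.67
z = 16.67 / 24.74 = 1667/2474 ≈ 0.673808

0.6738


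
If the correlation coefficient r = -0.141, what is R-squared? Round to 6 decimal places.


R^2 = r^2 = (-0.141)^2 = 0.019881

0.019881


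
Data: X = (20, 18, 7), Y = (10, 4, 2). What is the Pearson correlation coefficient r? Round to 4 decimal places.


r = sum((xi-xbar)(yi-ybar)) / sqrt(sum((xi-xbar)^2) * sum((yi-ybar)^2))
n = 3, xbar = 45/3 = 15, ybar = 16/3 ≈ 5.333333
Sxy = sum((xi-xbar)(yi-ybar)) = 46
Sxx = sum((xi-xbar)^2) = 98
Syy = sum((yi-ybar)^2) = 104/3 ≈ 34.666667
sqrt(Sxx*Syy) ≈ 58.286648
r = Sxy / sqrt(Sxx*Syy) = 46 / 58.286648 ≈ 0.789203

0.7892


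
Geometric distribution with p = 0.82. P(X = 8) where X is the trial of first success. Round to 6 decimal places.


P = (1-p)^(k-1) * p
(1-p)^(k-1) = 0.18^7 ≈ 0.000006122200
P = 0.000006122200 * 0.82 ≈ 0.000005020204

0.000005


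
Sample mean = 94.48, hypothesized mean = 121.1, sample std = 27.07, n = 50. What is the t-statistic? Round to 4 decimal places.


t = (xbar - mu0) / (s/sqrt(n))
xbar - mu0 = 94.48 - 121.1 = -26.62
sqrt(50) ≈ 7.07106781
s/sqrt(n) = 27.07 / 7.07106781 ≈ 3.82827611
t = -26.62 / 3.82827611 ≈ -6.953521

-6.9535


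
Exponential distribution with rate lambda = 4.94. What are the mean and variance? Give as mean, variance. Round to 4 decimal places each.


mean = 1/lam, var = 1/lam^2
mean = 1 / 4.94 = 50/247 ≈ 0.202429
lam^2 = 4.94^2 = 24.4036
var = 1 / 24.4036 ≈ 0.040978

0.2024, 0.0410


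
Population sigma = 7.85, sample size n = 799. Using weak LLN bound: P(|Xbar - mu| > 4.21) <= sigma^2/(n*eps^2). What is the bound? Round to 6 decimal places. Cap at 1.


bound = min(1, sigma^2/(n*eps^2))
sigma^2 = 7.85^2 = 61.6225
n*eps^2 = 799 * 4.21^2 = 799 * 17.7241 = 14161.5559
sigma^2/(n*eps^2) = 61.6225 / 14161.5559 ≈ 0.00435139

0.004351


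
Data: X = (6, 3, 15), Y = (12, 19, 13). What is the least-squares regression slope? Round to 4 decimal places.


b = sum((xi-xbar)(yi-ybar)) / sum((xi-xbar)^2)
n = 3, xbar = 24/3 = 8, ybar = 44/3 ≈ 14.666667
Sxy = sum((xi-xbar)(yi-ybar)) = -28
Sxx = sum((xi-xbar)^2) = 78
b = Sxy / Sxx = -14/39 ≈ -0.358974

-0.3590


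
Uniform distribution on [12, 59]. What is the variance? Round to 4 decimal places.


Var = (b-a)^2 / 12
(b-a)^2 = (59 - 12)^2 = 2209
Var = 2209/12 ≈ 184.083333

184.0833
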